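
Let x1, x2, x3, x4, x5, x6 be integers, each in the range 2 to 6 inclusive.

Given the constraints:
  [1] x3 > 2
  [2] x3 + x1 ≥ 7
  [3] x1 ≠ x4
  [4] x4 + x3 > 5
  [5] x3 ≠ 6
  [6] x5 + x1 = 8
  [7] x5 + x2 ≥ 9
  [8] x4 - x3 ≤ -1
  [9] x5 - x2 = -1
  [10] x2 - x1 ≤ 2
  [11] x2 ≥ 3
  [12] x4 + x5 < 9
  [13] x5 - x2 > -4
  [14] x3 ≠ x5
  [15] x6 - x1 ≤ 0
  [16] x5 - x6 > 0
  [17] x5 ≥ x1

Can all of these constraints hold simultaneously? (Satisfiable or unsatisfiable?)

Setting (x1, x2, x3, x4, x5, x6) = (4, 5, 5, 2, 4, 3) satisfies everything: constraint 2: x3 + x1 = 9; constraint 4: x4 + x3 = 7; constraint 6: x5 + x1 = 8, and the others follow.

Satisfiable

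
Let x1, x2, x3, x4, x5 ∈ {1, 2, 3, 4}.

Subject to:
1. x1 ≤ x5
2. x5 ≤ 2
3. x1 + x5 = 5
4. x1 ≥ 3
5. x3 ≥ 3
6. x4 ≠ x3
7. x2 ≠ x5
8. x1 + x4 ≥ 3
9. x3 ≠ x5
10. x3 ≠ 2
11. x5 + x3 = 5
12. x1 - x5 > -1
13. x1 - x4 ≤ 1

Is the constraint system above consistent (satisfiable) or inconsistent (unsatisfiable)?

Unsatisfiable

From constraints 1 and 4: x5 ≥ x1 ≥ 3. From constraint 5: x3 ≥ 3. Hence x5 + x3 ≥ 6. But constraint 11 requires x5 + x3 = 5, and 5 < 6. Contradiction.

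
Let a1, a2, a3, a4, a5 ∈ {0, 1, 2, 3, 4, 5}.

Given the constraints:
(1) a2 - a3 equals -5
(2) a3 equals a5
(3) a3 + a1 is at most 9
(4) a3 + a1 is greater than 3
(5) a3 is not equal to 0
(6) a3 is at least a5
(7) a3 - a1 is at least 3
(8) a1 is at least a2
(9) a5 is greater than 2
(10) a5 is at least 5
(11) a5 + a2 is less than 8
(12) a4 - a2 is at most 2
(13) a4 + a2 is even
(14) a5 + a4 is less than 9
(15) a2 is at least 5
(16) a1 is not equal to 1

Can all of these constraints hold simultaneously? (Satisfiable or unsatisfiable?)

Unsatisfiable

From constraints 6 and 10: a3 ≥ a5 ≥ 5. From constraints 8 and 15: a1 ≥ a2 ≥ 5. Hence a3 + a1 ≥ 10. But constraint 3 requires a3 + a1 ≤ 9, and 9 < 10. Contradiction.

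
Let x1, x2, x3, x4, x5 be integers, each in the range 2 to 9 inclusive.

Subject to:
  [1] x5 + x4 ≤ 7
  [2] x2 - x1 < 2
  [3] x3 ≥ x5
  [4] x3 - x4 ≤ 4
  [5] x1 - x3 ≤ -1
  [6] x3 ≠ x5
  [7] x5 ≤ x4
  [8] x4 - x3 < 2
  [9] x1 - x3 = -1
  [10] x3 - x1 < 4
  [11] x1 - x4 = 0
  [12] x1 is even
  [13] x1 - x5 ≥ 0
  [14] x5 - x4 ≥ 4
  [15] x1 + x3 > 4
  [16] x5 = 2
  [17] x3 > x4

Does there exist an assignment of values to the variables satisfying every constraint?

Constraints 4, 5, 13, and 14 give x1 − x5 ≥ 0, x5 − x4 ≥ 4, x4 − x3 ≥ -4, x3 − x1 ≥ 1.
Adding all 4 inequalities: the left sides telescope to 0, and the right sides sum to 0 + 4 + (-4) + 1 = 1. So 0 ≥ 1, which is false.

Unsatisfiable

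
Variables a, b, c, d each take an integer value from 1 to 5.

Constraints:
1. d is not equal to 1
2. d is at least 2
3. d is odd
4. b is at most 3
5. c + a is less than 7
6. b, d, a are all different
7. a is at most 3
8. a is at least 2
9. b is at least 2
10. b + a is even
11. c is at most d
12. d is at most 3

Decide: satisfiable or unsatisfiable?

Unsatisfiable

Constraints 2, 4, 7, 8, 9, and 12 confine each of b, d, a to the 2 values {2, 3}.
Constraint 6 requires all 3 of them to be distinct, but only 2 values are available — impossible by the pigeonhole principle.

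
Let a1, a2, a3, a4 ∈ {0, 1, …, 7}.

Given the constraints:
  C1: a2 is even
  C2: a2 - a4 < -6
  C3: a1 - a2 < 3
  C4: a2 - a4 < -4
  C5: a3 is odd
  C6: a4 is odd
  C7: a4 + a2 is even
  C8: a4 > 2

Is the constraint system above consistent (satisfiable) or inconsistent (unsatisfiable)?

Unsatisfiable

Constraint 6 makes a4 odd and constraint 1 makes a2 even, so a4 + a2 must be odd. Constraint 7 says a4 + a2 is even — contradiction.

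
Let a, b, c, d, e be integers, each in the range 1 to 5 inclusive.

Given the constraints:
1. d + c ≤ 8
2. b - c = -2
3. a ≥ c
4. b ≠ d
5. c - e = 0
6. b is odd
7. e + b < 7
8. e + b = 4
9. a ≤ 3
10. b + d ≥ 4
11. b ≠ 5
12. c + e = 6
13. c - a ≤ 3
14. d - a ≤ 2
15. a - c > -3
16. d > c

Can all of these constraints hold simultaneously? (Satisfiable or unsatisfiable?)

Take a = 3, b = 1, c = 3, d = 5, e = 3. Then constraint 1: d + c = 8; constraint 2: b - c = -2; constraint 5: c - e = 0, and every other listed constraint is also met.

Satisfiable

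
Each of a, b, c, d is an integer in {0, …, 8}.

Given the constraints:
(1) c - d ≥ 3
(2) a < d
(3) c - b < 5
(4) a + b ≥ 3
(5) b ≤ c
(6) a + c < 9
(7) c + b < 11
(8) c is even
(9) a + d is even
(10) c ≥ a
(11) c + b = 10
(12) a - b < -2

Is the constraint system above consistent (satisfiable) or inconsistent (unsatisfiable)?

Satisfiable

One satisfying assignment is a = 1, b = 4, c = 6, d = 3.
For the less obvious constraints — constraint 1: c - d = 3; constraint 3: c - b = 2 — and the others hold by inspection.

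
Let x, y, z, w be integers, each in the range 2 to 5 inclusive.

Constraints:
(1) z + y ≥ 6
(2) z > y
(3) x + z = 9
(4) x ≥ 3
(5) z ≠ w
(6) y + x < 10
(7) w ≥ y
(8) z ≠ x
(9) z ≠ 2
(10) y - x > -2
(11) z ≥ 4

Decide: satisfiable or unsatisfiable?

Satisfiable

The assignment x = 4, y = 3, z = 5, w = 3 works:
  constraint 1 holds since z + y = 8.
  constraint 3 holds since x + z = 9.
  constraint 6 holds since y + x = 7.
The rest check out directly.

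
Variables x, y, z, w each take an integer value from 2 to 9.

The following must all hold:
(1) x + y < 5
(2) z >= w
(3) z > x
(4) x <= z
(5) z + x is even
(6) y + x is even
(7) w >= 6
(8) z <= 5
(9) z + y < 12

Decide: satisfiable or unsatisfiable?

Unsatisfiable

From constraints 2 and 7: z ≥ w and w ≥ 6, so z ≥ 6. From constraint 8: z ≤ 5. But 5 < 6, so no value of z works.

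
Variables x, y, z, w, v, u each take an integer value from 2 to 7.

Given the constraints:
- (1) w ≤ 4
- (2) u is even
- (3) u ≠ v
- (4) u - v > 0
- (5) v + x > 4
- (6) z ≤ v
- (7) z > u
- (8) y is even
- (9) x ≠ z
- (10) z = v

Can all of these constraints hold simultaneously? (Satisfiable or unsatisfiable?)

Constraints 4, 6, and 7 give z ≤ v, v < u, u < z. Chaining: z ≤ v < u < z, which forces z < z — impossible.

Unsatisfiable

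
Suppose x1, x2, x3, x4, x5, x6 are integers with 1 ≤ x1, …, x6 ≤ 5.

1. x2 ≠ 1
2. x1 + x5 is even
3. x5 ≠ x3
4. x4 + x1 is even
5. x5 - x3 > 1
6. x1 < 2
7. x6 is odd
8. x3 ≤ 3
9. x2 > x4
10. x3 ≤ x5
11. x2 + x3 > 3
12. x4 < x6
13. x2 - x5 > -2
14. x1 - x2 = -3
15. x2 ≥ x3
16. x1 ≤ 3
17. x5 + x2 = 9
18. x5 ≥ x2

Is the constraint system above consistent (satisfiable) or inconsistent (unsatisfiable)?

Satisfiable

Setting (x1, x2, x3, x4, x5, x6) = (1, 4, 1, 1, 5, 5) satisfies everything: constraint 5: x5 - x3 = 4; constraint 11: x2 + x3 = 5, and the others follow.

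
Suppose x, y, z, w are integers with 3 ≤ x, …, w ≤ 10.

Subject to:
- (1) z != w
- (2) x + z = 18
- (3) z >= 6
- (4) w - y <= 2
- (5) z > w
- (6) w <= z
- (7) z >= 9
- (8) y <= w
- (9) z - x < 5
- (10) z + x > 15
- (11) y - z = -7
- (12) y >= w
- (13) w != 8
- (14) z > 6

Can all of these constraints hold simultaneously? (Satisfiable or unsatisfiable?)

The assignment x = 8, y = 3, z = 10, w = 3 works:
  constraint 2 holds since x + z = 18.
  constraint 4 holds since w - y = 0.
  constraint 9 holds since z - x = 2.
The rest check out directly.

Satisfiable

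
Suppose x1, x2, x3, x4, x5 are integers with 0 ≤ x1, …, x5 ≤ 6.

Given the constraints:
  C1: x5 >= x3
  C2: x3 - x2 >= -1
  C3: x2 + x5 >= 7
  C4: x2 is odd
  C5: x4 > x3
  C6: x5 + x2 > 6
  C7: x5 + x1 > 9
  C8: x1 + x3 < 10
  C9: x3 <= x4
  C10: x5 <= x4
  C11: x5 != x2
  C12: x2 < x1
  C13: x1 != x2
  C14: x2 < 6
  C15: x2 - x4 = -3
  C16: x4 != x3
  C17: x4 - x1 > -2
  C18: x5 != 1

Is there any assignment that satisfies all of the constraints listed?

The assignment x1 = 6, x2 = 3, x3 = 3, x4 = 6, x5 = 5 works:
  constraint 2 holds since x3 - x2 = 0.
  constraint 3 holds since x2 + x5 = 8.
The rest check out directly.

Satisfiable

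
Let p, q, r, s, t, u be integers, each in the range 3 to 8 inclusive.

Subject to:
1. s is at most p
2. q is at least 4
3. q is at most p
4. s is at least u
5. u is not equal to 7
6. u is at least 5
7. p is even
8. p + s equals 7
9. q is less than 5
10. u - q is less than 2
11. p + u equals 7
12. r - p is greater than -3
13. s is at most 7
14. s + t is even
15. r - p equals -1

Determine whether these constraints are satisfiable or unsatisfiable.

Unsatisfiable

From constraints 2 and 3: p ≥ q ≥ 4. From constraints 4 and 6: s ≥ u ≥ 5. Hence p + s ≥ 9. But constraint 8 requires p + s = 7, and 7 < 9. Contradiction.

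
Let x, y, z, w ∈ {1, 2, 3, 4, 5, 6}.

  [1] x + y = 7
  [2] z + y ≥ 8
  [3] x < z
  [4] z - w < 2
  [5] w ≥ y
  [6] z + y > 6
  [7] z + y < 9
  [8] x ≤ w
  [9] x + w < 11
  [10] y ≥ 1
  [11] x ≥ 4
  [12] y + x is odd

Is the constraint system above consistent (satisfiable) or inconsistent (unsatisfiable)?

One satisfying assignment is x = 5, y = 2, z = 6, w = 5.
For the less obvious constraints — constraint 1: x + y = 7; constraint 2: z + y = 8; constraint 4: z - w = 1 — and the others hold by inspection.

Satisfiable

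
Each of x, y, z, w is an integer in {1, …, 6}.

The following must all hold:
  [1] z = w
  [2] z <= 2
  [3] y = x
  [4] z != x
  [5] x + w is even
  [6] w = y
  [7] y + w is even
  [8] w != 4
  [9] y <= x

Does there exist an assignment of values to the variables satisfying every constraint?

Unsatisfiable

From constraints 1, 3, and 6, z = w = y = x, so z = x. But constraint 4 says z ≠ x. Contradiction.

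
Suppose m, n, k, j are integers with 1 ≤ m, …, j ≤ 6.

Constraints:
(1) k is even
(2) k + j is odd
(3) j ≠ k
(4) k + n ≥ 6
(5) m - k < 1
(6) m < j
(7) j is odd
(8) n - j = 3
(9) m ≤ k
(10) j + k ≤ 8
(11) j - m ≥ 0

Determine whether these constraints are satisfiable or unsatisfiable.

One satisfying assignment is m = 2, n = 6, k = 2, j = 3.
For the less obvious constraints — constraint 4: k + n = 8; constraint 5: m - k = 0; constraint 8: n - j = 3 — and the others hold by inspection.

Satisfiable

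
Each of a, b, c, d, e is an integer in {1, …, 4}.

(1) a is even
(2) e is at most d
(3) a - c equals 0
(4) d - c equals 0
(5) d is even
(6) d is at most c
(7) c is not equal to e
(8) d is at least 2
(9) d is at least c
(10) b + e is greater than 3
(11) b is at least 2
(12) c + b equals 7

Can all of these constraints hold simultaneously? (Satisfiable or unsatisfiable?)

Take a = 4, b = 3, c = 4, d = 4, e = 1. Then constraint 3: a - c = 0; constraint 4: d - c = 0, and every other listed constraint is also met.

Satisfiable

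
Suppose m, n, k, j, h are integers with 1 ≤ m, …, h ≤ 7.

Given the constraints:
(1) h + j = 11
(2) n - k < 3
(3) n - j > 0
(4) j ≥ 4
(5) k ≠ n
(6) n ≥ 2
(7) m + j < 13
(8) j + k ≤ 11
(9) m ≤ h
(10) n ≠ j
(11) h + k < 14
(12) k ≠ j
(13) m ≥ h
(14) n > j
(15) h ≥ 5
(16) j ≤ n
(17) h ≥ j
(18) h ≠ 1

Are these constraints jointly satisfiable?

Satisfiable

Setting (m, n, k, j, h) = (6, 7, 6, 5, 6) satisfies everything: constraint 1: h + j = 11; constraint 2: n - k = 1; constraint 3: n - j = 2, and the others follow.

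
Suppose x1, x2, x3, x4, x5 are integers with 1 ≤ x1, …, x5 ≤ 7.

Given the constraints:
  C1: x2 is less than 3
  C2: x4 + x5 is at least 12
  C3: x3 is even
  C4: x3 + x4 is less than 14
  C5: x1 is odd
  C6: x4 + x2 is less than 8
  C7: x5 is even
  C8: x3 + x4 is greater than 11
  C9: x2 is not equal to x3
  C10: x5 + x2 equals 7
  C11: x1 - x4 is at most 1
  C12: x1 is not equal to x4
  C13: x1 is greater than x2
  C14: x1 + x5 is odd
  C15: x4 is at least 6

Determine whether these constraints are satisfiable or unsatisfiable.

Satisfiable

Try x1 = 7, x2 = 1, x3 = 6, x4 = 6, x5 = 6.
Check constraint 2: x4 + x5 = 12; constraint 4: x3 + x4 = 12; constraint 6: x4 + x2 = 7. The remaining constraints are straightforward to verify.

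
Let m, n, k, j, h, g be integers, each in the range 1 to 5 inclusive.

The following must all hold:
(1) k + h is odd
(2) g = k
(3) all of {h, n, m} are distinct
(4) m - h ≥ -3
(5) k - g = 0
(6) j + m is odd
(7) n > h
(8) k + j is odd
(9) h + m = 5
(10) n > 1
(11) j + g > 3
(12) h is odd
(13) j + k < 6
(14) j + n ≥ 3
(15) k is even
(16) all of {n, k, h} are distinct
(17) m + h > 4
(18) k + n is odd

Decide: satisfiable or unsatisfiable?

One satisfying assignment is m = 2, n = 5, k = 4, j = 1, h = 3, g = 4.
For the less obvious constraints — constraint 4: m - h = -1; constraint 5: k - g = 0 — and the others hold by inspection.

Satisfiable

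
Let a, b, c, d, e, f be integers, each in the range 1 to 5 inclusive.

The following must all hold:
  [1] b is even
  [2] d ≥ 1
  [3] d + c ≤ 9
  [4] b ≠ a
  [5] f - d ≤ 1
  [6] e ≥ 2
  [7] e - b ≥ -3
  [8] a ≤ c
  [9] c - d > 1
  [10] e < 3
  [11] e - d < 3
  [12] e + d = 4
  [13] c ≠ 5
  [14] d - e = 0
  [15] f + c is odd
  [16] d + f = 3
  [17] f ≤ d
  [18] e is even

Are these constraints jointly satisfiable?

Satisfiable

Setting (a, b, c, d, e, f) = (4, 2, 4, 2, 2, 1) satisfies everything: constraint 3: d + c = 6; constraint 5: f - d = -1; constraint 7: e - b = 0, and the others follow.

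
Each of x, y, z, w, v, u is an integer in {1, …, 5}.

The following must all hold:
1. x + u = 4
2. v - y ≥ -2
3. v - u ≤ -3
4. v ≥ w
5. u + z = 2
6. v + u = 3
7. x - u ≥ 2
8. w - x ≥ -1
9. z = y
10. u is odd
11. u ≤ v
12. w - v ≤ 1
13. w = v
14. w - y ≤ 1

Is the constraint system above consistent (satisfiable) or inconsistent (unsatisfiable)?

Constraints 2, 3, 7, 8, and 14 give v − y ≥ -2, y − w ≥ -1, w − x ≥ -1, x − u ≥ 2, u − v ≥ 3.
Adding all 5 inequalities: the left sides telescope to 0, and the right sides sum to (-2) + (-1) + (-1) + 2 + 3 = 1. So 0 ≥ 1, which is false.

Unsatisfiable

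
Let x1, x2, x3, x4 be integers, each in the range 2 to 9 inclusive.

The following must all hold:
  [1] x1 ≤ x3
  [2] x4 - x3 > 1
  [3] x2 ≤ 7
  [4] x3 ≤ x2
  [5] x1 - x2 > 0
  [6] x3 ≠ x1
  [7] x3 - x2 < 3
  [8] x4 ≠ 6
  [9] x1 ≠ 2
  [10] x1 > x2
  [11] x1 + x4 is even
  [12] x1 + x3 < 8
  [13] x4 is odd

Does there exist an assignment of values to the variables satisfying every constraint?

Unsatisfiable

Constraints 1, 4, and 5 give x1 ≤ x3, x3 ≤ x2, x2 < x1. Chaining: x1 ≤ x3 ≤ x2 < x1, which forces x1 < x1 — impossible.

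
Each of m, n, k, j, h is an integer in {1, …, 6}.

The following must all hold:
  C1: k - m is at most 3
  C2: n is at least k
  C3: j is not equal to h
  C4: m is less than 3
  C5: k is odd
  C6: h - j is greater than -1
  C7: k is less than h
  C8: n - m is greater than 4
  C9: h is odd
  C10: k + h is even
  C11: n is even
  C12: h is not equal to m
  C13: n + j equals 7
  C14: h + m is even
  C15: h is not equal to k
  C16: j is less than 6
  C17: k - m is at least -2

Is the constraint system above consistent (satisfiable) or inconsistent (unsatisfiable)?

Satisfiable

The assignment m = 1, n = 6, k = 1, j = 1, h = 3 works:
  constraint 1 holds since k - m = 0.
  constraint 6 holds since h - j = 2.
  constraint 8 holds since n - m = 5.
The rest check out directly.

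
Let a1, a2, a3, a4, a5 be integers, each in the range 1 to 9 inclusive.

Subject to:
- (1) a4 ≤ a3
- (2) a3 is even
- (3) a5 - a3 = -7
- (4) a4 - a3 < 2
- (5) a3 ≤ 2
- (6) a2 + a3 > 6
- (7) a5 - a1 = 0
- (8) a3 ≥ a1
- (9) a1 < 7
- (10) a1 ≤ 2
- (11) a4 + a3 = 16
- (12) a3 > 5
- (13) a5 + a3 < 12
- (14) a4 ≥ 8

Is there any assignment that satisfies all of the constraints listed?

Unsatisfiable

From constraint 14: a4 ≥ 8. From constraints 1 and 5: a4 ≤ a3 and a3 ≤ 2, so a4 ≤ 2. But 2 < 8, so no value of a4 works.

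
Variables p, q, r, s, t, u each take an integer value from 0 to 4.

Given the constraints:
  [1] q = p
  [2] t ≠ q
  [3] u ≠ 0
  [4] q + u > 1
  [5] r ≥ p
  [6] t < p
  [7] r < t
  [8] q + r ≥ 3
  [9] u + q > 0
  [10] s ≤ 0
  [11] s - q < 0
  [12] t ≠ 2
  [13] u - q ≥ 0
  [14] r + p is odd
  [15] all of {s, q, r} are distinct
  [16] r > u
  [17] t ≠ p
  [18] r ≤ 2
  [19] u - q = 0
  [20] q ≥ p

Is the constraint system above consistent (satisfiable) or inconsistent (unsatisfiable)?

Unsatisfiable

Constraints 6, 7, 13, 16, and 20 give u < r, r < t, t < p, p ≤ q, q ≤ u. Chaining: u < r < t < p ≤ q ≤ u, which forces u < u — impossible.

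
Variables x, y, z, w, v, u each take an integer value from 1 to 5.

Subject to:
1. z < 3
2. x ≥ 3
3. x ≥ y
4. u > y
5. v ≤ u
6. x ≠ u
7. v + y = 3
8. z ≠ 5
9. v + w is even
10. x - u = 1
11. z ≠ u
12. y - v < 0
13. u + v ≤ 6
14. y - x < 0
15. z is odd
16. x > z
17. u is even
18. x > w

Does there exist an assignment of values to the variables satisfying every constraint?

Satisfiable

Take x = 3, y = 1, z = 1, w = 2, v = 2, u = 2. Then constraint 7: v + y = 3; constraint 10: x - u = 1, and every other listed constraint is also met.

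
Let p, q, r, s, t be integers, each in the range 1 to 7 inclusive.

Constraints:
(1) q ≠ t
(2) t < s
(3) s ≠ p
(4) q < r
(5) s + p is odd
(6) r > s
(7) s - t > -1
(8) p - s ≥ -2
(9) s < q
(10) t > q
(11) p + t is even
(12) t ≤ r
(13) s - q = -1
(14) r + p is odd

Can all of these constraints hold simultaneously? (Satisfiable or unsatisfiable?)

Constraints 2, 9, and 10 give q < t, t < s, s < q. Chaining: q < t < s < q, which forces q < q — impossible.

Unsatisfiable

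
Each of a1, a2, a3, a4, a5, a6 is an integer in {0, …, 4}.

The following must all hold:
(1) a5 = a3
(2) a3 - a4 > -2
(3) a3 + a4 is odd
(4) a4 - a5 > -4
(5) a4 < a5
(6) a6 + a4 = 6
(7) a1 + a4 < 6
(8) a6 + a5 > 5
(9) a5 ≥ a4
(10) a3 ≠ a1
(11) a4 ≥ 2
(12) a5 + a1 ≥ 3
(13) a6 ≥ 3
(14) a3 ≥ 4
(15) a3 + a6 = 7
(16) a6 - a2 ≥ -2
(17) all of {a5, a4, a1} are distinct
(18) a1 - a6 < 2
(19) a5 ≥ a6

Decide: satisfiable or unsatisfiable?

Satisfiable

The assignment a1 = 2, a2 = 2, a3 = 4, a4 = 3, a5 = 4, a6 = 3 works:
  constraint 2 holds since a3 - a4 = 1.
  constraint 4 holds since a4 - a5 = -1.
  constraint 6 holds since a6 + a4 = 6.
The rest check out directly.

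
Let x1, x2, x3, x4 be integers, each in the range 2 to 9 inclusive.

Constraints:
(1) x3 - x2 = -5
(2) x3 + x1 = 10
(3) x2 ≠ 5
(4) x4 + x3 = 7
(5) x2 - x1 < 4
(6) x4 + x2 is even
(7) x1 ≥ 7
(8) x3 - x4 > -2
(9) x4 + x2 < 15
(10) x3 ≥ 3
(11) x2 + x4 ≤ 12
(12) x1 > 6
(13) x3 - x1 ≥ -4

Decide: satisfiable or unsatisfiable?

Setting (x1, x2, x3, x4) = (7, 8, 3, 4) satisfies everything: constraint 1: x3 - x2 = -5; constraint 2: x3 + x1 = 10, and the others follow.

Satisfiable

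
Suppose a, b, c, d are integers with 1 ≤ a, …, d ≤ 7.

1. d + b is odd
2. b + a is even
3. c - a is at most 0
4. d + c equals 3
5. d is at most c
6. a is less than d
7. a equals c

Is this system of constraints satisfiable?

Constraints 3, 5, and 6 give d ≤ c, c ≤ a, a < d. Chaining: d ≤ c ≤ a < d, which forces d < d — impossible.

Unsatisfiable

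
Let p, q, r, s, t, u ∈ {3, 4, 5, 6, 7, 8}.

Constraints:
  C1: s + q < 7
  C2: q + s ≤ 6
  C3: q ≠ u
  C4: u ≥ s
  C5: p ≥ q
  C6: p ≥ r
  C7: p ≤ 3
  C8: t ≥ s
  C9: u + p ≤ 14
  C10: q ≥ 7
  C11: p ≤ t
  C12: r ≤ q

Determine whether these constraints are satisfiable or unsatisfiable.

Unsatisfiable

From constraints 5 and 10: p ≥ q and q ≥ 7, so p ≥ 7. From constraint 7: p ≤ 3. But 3 < 7, so no value of p works.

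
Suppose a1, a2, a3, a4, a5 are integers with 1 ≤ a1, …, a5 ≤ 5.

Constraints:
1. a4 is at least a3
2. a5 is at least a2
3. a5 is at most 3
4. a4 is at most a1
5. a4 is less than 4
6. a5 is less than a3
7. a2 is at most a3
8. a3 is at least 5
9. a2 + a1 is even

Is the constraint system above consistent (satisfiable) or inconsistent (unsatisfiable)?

Unsatisfiable

From constraints 1 and 8: a4 ≥ a3 and a3 ≥ 5, so a4 ≥ 5. From constraint 5: a4 ≤ 3. But 3 < 5, so no value of a4 works.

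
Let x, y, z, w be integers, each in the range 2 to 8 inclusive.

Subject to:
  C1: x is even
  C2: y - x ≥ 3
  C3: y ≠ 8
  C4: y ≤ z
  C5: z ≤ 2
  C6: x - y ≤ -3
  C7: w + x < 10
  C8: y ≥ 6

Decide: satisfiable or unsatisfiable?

From constraints 4 and 8: z ≥ y and y ≥ 6, so z ≥ 6. From constraint 5: z ≤ 2. But 2 < 6, so no value of z works.

Unsatisfiable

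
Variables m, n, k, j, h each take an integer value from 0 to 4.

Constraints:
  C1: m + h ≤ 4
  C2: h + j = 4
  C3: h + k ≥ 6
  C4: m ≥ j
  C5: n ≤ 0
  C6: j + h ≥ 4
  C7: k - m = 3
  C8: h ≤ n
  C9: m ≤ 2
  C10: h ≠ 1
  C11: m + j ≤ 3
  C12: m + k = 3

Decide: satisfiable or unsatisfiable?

Unsatisfiable

From constraints 4 and 9: j ≤ m ≤ 2. From constraints 5 and 8: h ≤ n ≤ 0. Hence j + h ≤ 2. But constraint 6 requires j + h ≥ 4, and 4 > 2. Contradiction.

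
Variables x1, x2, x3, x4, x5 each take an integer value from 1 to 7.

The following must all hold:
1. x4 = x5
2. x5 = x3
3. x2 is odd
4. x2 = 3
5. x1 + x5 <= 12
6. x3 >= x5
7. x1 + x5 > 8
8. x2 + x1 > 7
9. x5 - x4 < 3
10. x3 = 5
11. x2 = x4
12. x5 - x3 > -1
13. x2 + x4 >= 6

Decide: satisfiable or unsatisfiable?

Unsatisfiable

Constraint 4 fixes x2 = 3 and constraint 10 fixes x3 = 5. Constraints 1, 2, and 11 give x2 = x4 = x5 = x3, so x2 = x3. But 3 ≠ 5 — contradiction.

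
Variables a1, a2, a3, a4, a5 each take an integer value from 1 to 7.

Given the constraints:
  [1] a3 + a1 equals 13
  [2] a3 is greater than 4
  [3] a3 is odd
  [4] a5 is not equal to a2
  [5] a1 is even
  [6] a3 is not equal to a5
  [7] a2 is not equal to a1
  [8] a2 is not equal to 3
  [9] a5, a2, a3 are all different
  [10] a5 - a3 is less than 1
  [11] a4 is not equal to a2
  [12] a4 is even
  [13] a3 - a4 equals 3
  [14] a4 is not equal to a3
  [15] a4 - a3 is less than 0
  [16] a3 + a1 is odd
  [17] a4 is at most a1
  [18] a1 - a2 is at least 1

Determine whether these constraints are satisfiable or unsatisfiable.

Take a1 = 6, a2 = 2, a3 = 7, a4 = 4, a5 = 5. Then constraint 1: a3 + a1 = 13; constraint 10: a5 - a3 = -2, and every other listed constraint is also met.

Satisfiable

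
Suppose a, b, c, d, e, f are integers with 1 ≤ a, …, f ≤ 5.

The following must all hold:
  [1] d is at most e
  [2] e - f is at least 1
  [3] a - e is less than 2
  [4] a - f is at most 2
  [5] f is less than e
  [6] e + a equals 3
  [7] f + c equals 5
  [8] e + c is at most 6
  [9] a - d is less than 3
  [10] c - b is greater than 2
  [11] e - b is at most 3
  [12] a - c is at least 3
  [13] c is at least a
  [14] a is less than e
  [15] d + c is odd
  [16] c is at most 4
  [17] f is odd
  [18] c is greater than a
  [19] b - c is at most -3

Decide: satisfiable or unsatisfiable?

Unsatisfiable

Constraints 2, 4, 11, 12, and 19 give c − b ≥ 3, b − e ≥ -3, e − f ≥ 1, f − a ≥ -2, a − c ≥ 3.
Adding all 5 inequalities: the left sides telescope to 0, and the right sides sum to 3 + (-3) + 1 + (-2) + 3 = 2. So 0 ≥ 2, which is false.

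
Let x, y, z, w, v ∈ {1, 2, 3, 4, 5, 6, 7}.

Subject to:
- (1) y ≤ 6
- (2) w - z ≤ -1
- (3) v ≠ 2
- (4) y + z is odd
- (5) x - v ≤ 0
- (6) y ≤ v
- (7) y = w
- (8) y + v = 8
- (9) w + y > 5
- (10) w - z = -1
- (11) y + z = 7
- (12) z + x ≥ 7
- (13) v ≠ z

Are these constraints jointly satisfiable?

Satisfiable

One satisfying assignment is x = 4, y = 3, z = 4, w = 3, v = 5.
For the less obvious constraints — constraint 2: w - z = -1; constraint 5: x - v = -1 — and the others hold by inspection.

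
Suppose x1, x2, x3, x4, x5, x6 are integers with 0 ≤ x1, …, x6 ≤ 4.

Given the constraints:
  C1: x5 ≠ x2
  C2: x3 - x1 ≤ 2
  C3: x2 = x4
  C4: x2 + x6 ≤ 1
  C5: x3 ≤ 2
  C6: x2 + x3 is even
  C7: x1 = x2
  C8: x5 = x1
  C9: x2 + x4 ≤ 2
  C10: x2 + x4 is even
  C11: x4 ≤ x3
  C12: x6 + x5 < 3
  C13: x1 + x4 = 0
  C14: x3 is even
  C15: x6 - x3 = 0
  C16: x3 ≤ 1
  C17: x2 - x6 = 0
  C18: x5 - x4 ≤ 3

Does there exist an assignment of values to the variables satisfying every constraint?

Unsatisfiable

From constraints 7 and 8, x5 = x1 = x2, so x5 = x2. But constraint 1 says x5 ≠ x2. Contradiction.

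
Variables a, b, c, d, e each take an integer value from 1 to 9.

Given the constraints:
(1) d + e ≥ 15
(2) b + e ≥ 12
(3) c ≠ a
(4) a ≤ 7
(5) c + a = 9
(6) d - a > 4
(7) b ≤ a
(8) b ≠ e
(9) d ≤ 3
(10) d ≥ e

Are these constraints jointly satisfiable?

From constraints 4 and 7: b ≤ a ≤ 7. From constraints 9 and 10: e ≤ d ≤ 3. Hence b + e ≤ 10. But constraint 2 requires b + e ≥ 12, and 12 > 10. Contradiction.

Unsatisfiable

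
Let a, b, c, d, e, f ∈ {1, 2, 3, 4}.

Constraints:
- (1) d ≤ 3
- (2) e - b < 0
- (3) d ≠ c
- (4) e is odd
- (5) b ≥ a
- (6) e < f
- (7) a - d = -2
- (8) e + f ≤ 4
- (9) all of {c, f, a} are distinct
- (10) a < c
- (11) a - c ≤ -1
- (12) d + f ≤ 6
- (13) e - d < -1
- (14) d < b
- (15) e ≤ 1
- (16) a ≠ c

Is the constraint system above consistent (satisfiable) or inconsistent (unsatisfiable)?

The assignment a = 1, b = 4, c = 2, d = 3, e = 1, f = 3 works:
  constraint 2 holds since e - b = -3.
  constraint 7 holds since a - d = -2.
  constraint 8 holds since e + f = 4.
The rest check out directly.

Satisfiable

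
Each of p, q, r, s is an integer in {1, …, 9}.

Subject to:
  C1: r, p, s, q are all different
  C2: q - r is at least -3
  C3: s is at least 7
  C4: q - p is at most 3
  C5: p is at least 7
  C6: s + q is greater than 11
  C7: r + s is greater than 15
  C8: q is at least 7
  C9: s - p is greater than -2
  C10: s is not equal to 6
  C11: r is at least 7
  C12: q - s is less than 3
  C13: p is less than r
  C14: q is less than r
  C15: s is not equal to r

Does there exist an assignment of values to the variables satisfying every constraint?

Unsatisfiable

Constraints 3, 5, 8, and 11 confine each of r, p, s, q to the 3 values {7, …, 9} (the domain already gives each ≤ 9).
Constraint 1 requires all 4 of them to be distinct, but only 3 values are available — impossible by the pigeonhole principle.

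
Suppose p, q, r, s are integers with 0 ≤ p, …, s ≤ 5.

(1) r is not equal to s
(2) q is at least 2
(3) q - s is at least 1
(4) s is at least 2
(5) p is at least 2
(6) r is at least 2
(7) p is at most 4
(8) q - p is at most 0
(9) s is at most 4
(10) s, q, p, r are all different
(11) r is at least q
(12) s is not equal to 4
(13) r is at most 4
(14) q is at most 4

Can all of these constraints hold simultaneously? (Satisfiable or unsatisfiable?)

Constraints 2, 4, 5, 6, 7, 9, 13, and 14 confine each of s, q, p, r to the 3 values {2, …, 4}.
Constraint 10 requires all 4 of them to be distinct, but only 3 values are available — impossible by the pigeonhole principle.

Unsatisfiable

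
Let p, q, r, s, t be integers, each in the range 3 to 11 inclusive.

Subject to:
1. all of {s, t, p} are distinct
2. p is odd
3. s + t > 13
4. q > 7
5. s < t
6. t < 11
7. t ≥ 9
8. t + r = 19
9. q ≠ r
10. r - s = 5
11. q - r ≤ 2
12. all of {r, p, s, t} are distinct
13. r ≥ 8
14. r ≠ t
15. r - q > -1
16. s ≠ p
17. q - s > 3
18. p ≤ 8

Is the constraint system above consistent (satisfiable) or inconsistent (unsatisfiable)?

Try p = 3, q = 8, r = 9, s = 4, t = 10.
Check constraint 3: s + t = 14; constraint 8: t + r = 19; constraint 10: r - s = 5. The remaining constraints are straightforward to verify.

Satisfiable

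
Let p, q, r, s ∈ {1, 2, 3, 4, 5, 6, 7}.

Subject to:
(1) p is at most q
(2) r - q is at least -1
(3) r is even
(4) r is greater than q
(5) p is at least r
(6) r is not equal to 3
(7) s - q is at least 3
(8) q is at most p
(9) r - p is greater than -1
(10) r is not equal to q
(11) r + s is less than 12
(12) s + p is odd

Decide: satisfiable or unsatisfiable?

Constraints 1, 4, and 5 give p ≤ q, q < r, r ≤ p. Chaining: p ≤ q < r ≤ p, which forces p < p — impossible.

Unsatisfiable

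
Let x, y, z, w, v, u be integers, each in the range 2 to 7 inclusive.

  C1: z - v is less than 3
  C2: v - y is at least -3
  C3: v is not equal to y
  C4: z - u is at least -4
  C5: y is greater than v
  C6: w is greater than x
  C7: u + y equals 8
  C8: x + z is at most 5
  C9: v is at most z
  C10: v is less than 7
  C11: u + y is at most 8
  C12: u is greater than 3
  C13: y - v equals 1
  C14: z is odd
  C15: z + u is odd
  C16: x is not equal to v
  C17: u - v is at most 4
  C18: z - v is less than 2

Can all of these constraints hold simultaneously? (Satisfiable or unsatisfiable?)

The assignment x = 2, y = 4, z = 3, w = 4, v = 3, u = 4 works:
  constraint 1 holds since z - v = 0.
  constraint 2 holds since v - y = -1.
The rest check out directly.

Satisfiable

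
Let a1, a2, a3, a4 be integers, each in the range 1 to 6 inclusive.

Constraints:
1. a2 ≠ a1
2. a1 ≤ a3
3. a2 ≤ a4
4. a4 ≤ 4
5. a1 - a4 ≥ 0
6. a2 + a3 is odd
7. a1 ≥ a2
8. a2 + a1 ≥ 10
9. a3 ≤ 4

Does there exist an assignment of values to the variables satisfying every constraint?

From constraints 3 and 4: a2 ≤ a4 ≤ 4. From constraints 2 and 9: a1 ≤ a3 ≤ 4. Hence a2 + a1 ≤ 8. But constraint 8 requires a2 + a1 ≥ 10, and 10 > 8. Contradiction.

Unsatisfiable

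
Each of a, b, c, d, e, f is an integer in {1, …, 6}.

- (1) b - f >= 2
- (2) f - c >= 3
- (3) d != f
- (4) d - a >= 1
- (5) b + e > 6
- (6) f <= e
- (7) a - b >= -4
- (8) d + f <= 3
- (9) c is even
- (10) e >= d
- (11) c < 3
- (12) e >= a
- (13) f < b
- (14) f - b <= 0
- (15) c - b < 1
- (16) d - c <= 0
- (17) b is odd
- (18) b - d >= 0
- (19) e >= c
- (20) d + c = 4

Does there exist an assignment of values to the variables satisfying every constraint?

Constraints 1, 2, 4, 7, and 16 give f − c ≥ 3, c − d ≥ 0, d − a ≥ 1, a − b ≥ -4, b − f ≥ 2.
Adding all 5 inequalities: the left sides telescope to 0, and the right sides sum to 3 + 0 + 1 + (-4) + 2 = 2. So 0 ≥ 2, which is false.

Unsatisfiable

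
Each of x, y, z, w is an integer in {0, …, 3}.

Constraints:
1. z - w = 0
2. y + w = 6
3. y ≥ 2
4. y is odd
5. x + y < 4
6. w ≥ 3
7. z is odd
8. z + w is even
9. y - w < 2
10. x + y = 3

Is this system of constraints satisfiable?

Satisfiable

Try x = 0, y = 3, z = 3, w = 3.
Check constraint 1: z - w = 0; constraint 2: y + w = 6; constraint 5: x + y = 3. The remaining constraints are straightforward to verify.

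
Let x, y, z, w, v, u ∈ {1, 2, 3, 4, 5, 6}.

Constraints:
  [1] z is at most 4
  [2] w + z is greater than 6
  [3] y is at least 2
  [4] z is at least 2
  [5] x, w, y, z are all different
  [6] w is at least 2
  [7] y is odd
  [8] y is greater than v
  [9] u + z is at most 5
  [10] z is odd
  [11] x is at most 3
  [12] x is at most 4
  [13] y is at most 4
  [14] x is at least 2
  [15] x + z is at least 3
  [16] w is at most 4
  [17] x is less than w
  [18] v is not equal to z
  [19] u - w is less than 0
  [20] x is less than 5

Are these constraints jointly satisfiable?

Unsatisfiable

Constraints 1, 3, 4, 6, 12, 13, 14, and 16 confine each of x, w, y, z to the 3 values {2, …, 4}.
Constraint 5 requires all 4 of them to be distinct, but only 3 values are available — impossible by the pigeonhole principle.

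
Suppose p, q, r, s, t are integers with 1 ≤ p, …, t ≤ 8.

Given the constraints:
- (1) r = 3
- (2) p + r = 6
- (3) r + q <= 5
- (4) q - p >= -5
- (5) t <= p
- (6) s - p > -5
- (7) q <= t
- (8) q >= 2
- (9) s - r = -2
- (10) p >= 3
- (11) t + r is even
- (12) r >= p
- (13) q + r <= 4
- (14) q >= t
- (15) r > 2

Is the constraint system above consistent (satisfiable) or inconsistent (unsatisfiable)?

Unsatisfiable

From constraint 8: q ≥ 2. From constraints 10 and 12: r ≥ p ≥ 3. Hence q + r ≥ 5. But constraint 13 requires q + r ≤ 4, and 4 < 5. Contradiction.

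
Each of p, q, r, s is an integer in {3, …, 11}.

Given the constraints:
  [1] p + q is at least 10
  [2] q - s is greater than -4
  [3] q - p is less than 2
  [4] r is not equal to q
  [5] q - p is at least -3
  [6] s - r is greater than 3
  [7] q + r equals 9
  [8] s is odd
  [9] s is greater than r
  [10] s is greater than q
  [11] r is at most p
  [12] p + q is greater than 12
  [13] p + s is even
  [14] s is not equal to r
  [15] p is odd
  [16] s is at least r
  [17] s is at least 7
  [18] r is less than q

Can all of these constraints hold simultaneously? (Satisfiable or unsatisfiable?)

The assignment p = 7, q = 6, r = 3, s = 9 works:
  constraint 1 holds since p + q = 13.
  constraint 2 holds since q - s = -3.
  constraint 3 holds since q - p = -1.
The rest check out directly.

Satisfiable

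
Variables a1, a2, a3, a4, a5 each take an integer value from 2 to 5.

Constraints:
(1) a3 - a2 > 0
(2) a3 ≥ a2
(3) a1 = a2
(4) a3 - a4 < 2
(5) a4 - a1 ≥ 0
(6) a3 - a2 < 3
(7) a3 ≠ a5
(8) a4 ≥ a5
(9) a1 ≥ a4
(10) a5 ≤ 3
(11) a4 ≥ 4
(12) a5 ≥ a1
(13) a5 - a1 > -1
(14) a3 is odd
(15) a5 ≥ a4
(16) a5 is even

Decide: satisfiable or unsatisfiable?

From constraints 9 and 11: a1 ≥ a4 and a4 ≥ 4, so a1 ≥ 4. From constraints 10 and 12: a1 ≤ a5 and a5 ≤ 3, so a1 ≤ 3. But 3 < 4, so no value of a1 works.

Unsatisfiable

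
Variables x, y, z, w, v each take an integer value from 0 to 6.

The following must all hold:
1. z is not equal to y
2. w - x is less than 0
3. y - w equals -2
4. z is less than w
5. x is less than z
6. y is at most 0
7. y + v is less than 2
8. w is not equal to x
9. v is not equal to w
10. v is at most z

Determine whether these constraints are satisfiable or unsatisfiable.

Constraints 2, 4, and 5 give z < w, w < x, x < z. Chaining: z < w < x < z, which forces z < z — impossible.

Unsatisfiable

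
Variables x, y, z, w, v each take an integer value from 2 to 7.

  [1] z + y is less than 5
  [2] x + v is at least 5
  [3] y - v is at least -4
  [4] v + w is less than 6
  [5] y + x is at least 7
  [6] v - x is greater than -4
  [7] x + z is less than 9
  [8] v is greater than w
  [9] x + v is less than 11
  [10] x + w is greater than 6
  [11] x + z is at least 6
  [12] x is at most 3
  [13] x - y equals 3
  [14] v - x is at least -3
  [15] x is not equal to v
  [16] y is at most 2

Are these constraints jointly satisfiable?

Unsatisfiable

From constraint 16: y ≤ 2. From constraint 12: x ≤ 3. Hence y + x ≤ 5. But constraint 5 requires y + x ≥ 7, and 7 > 5. Contradiction.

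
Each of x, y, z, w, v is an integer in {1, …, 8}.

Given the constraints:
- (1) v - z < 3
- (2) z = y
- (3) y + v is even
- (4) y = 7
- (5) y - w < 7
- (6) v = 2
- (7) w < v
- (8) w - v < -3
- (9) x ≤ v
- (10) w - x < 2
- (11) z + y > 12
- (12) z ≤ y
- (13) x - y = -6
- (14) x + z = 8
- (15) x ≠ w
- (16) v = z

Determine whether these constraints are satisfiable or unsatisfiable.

Constraint 6 fixes v = 2 and constraint 4 fixes y = 7. Constraints 2 and 16 give v = z = y, so v = y. But 2 ≠ 7 — contradiction.

Unsatisfiable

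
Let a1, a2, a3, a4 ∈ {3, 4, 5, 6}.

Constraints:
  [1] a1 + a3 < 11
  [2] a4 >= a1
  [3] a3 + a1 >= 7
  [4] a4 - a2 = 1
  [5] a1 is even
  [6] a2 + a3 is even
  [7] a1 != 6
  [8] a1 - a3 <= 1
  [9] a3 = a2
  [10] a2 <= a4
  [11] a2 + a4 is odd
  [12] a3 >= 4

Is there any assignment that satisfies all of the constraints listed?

Satisfiable

Take a1 = 4, a2 = 5, a3 = 5, a4 = 6. Then constraint 1: a1 + a3 = 9; constraint 3: a3 + a1 = 9; constraint 4: a4 - a2 = 1, and every other listed constraint is also met.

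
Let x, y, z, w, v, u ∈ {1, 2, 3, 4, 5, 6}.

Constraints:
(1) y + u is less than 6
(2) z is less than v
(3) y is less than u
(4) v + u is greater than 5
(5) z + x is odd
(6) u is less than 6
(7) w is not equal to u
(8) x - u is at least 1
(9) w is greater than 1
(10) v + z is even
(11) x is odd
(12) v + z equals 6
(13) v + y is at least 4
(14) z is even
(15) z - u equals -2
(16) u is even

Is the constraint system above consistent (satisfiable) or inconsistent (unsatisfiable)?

Satisfiable

One satisfying assignment is x = 5, y = 1, z = 2, w = 6, v = 4, u = 4.
For the less obvious constraints — constraint 1: y + u = 5; constraint 4: v + u = 8 — and the others hold by inspection.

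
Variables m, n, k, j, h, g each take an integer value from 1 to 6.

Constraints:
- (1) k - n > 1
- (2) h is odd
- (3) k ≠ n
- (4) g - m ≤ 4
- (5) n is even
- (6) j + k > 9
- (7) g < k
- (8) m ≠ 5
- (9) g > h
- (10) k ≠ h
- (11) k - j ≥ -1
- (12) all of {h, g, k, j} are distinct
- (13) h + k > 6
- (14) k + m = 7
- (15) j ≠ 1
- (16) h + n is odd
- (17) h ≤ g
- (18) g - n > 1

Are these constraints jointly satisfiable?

Satisfiable

Try m = 1, n = 2, k = 6, j = 5, h = 1, g = 4.
Check constraint 1: k - n = 4; constraint 4: g - m = 3. The remaining constraints are straightforward to verify.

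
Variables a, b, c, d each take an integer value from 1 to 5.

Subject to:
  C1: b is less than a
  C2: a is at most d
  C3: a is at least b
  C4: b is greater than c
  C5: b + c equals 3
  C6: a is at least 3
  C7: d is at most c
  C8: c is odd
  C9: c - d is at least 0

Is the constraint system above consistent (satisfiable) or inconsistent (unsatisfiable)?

Constraints 1, 2, 4, and 9 give b < a, a ≤ d, d ≤ c, c < b. Chaining: b < a ≤ d ≤ c < b, which forces b < b — impossible.

Unsatisfiable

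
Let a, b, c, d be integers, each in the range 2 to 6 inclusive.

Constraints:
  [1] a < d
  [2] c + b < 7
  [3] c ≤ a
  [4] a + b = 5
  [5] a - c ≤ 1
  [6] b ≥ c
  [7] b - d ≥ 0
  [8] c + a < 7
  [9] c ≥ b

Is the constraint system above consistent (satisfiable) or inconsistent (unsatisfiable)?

Unsatisfiable

Constraints 1, 3, 7, and 9 give d ≤ b, b ≤ c, c ≤ a, a < d. Chaining: d ≤ b ≤ c ≤ a < d, which forces d < d — impossible.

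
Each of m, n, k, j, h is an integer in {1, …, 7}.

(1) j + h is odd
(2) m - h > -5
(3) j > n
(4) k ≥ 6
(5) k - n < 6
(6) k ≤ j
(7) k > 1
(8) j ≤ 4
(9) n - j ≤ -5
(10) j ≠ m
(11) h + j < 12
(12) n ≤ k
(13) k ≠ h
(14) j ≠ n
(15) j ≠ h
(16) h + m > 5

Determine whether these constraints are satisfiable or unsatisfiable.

Unsatisfiable

From constraint 4: k ≥ 6. From constraints 6 and 8: k ≤ j and j ≤ 4, so k ≤ 4. But 4 < 6, so no value of k works.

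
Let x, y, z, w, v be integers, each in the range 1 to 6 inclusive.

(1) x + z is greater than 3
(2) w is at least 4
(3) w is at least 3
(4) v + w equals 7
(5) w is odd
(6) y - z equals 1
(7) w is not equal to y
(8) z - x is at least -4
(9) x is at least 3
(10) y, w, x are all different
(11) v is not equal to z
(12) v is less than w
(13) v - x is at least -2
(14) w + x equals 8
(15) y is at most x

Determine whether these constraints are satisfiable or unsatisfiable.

The assignment x = 3, y = 2, z = 1, w = 5, v = 2 works:
  constraint 1 holds since x + z = 4.
  constraint 4 holds since v + w = 7.
  constraint 6 holds since y - z = 1.
The rest check out directly.

Satisfiable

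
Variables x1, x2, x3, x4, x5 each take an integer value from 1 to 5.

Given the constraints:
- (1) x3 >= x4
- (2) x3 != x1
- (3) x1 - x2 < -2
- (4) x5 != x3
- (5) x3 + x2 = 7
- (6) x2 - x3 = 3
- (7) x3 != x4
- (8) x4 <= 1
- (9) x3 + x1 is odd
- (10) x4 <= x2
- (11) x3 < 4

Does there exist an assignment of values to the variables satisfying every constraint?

Satisfiable

One satisfying assignment is x1 = 1, x2 = 5, x3 = 2, x4 = 1, x5 = 5.
For the less obvious constraints — constraint 3: x1 - x2 = -4; constraint 5: x3 + x2 = 7; constraint 6: x2 - x3 = 3 — and the others hold by inspection.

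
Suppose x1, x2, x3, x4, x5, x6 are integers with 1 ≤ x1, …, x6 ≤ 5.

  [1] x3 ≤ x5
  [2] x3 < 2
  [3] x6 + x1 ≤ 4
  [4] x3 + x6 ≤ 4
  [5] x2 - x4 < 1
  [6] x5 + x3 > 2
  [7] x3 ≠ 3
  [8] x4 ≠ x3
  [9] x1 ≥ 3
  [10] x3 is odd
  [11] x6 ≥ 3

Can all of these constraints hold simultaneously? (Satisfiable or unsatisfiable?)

From constraint 11: x6 ≥ 3. From constraint 9: x1 ≥ 3. Hence x6 + x1 ≥ 6. But constraint 3 requires x6 + x1 ≤ 4, and 4 < 6. Contradiction.

Unsatisfiable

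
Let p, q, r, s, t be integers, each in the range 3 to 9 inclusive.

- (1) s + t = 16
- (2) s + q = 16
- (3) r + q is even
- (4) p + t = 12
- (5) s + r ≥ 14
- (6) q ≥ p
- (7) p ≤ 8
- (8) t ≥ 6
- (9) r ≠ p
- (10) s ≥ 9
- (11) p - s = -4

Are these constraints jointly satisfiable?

Setting (p, q, r, s, t) = (5, 7, 7, 9, 7) satisfies everything: constraint 1: s + t = 16; constraint 2: s + q = 16; constraint 4: p + t = 12, and the others follow.

Satisfiable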